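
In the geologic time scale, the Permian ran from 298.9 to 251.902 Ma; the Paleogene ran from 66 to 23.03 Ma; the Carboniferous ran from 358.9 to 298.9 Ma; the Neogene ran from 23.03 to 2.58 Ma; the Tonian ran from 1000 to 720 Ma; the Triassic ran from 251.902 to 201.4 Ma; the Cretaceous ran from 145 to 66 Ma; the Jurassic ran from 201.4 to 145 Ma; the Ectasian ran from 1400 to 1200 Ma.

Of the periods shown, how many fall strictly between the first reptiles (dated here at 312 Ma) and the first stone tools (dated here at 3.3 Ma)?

5

312 Ma sits inside the Carboniferous (358.9–298.9) and 3.3 Ma inside the Neogene (23.03–2.58); neither of those is wholly between the two dates.
The listed periods lying completely between them are Permian, Triassic, Jurassic, Cretaceous, Paleogene — 5 in all.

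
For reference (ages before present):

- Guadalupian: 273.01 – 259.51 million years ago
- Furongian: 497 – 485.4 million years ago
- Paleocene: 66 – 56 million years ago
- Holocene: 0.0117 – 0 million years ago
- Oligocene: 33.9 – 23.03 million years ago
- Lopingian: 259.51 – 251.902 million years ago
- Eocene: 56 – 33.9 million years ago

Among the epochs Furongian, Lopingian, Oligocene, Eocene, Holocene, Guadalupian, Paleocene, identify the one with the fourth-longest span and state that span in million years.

Durations: Furongian 11.6; Lopingian 7.608; Oligocene 10.87; Eocene 22.1; Holocene 0.0117; Guadalupian 13.5; Paleocene 10 Myr.
Sorted longest-first: Eocene (22.1), Guadalupian (13.5), Furongian (11.6), Oligocene (10.87), Paleocene (10), Lopingian (7.608), Holocene (0.0117).
The fourth longest is Oligocene at 10.87 Myr.

Oligocene, 10.87 million years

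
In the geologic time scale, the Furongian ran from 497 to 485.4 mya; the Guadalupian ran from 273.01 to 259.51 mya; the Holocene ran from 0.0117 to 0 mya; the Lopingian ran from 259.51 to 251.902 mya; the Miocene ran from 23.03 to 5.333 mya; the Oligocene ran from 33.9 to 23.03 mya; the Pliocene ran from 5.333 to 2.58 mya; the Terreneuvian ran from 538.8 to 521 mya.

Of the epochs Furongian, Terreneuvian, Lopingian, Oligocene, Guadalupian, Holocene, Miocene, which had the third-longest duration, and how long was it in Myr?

Start − end for each: Furongian 497 − 485.4 = 11.6; Terreneuvian 538.8 − 521 = 17.8; Lopingian 259.51 − 251.902 = 7.608; Oligocene 33.9 − 23.03 = 10.87; Guadalupian 273.01 − 259.51 = 13.5; Holocene 0.0117 − 0 = 0.0117; Miocene 23.03 − 5.333 = 17.697.
Ranking these from longest: Terreneuvian > Miocene > Guadalupian > Furongian > Oligocene > Lopingian > Holocene.
Position 3 in that ranking is Guadalupian, which lasted 13.5 Myr.

Guadalupian, 13.5 million years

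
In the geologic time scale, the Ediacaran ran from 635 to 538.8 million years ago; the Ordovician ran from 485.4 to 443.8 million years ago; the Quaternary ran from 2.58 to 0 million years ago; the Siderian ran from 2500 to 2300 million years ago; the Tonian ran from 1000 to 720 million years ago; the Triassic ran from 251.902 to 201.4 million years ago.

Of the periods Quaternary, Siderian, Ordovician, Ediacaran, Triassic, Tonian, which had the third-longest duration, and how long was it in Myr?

Durations: Quaternary 2.58; Siderian 200; Ordovician 41.6; Ediacaran 96.2; Triassic 50.502; Tonian 280 Myr.
Sorted longest-first: Tonian (280), Siderian (200), Ediacaran (96.2), Triassic (50.502), Ordovician (41.6), Quaternary (2.58).
The third longest is Ediacaran at 96.2 Myr.

Ediacaran, 96.2 million years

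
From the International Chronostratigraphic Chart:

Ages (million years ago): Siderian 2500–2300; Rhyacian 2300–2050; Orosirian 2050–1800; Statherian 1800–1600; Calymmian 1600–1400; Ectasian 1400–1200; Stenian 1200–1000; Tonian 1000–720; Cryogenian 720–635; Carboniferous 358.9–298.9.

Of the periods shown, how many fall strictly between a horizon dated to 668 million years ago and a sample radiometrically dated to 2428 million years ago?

The older date is 2428 Ma and the younger is 668 Ma.
Periods with start < 2428 and end > 668 Ma: Rhyacian (2300–2050), Orosirian (2050–1800), Statherian (1800–1600), Calymmian (1600–1400), Ectasian (1400–1200), Stenian (1200–1000), Tonian (1000–720).
That is 7 complete periods.

7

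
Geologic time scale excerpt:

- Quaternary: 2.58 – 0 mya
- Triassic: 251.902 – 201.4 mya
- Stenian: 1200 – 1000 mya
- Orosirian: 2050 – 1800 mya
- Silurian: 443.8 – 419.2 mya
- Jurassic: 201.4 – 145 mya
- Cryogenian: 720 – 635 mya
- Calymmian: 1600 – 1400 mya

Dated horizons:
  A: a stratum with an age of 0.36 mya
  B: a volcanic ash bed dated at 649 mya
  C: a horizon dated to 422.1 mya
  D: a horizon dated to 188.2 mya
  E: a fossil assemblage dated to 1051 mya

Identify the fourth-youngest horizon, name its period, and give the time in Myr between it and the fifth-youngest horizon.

Sorted youngest-first by Ma: A (0.36), D (188.2), C (422.1), B (649), E (1051).
The fourth youngest is B at 649 Ma, which lies in 720–635 Ma: the Cryogenian.
The fifth youngest is E at 1051 Ma; separation = |649 − 1051| = 402 Myr.

B, in the Cryogenian; 402 million years to E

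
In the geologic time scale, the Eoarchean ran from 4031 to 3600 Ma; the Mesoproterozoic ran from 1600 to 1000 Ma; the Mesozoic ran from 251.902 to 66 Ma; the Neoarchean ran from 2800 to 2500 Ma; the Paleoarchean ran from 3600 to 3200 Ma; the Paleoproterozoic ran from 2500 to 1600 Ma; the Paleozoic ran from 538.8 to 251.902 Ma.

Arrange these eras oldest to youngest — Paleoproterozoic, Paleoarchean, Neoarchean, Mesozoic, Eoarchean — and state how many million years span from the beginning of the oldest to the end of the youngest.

Eoarchean → Paleoarchean → Neoarchean → Paleoproterozoic → Mesozoic; total span 3965 Myr

Start ages (Ma): Eoarchean 4031, Paleoarchean 3600, Neoarchean 2800, Paleoproterozoic 2500, Mesozoic 251.902.
Ordered oldest to youngest: Eoarchean, Paleoarchean, Neoarchean, Paleoproterozoic, Mesozoic.
Span = 4031 − 66 = 3965 Myr.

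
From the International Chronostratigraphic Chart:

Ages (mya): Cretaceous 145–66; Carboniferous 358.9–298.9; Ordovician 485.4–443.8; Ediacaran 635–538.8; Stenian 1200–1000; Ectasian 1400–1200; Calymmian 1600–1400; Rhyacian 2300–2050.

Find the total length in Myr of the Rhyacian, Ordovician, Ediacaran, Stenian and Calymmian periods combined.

Duration is start − end for each: (2300 − 2050) + (485.4 − 443.8) + (635 − 538.8) + (1200 − 1000) + (1600 − 1400).
That is 250 + 41.6 + 96.2 + 200 + 200, which totals 787.8 million years.

787.8 million years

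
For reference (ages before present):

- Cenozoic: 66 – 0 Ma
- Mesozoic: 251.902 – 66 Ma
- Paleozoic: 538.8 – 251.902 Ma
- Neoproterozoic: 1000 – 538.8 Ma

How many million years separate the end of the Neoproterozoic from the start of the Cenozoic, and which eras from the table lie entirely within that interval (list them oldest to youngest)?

End of Neoproterozoic = 538.8 Ma; start of Cenozoic = 66 Ma.
Gap = 538.8 − 66 = 472.8 Myr.
Eras wholly inside 538.8–66 Ma: Paleozoic (538.8–251.902), Mesozoic (251.902–66).

472.8 million years; Paleozoic, Mesozoic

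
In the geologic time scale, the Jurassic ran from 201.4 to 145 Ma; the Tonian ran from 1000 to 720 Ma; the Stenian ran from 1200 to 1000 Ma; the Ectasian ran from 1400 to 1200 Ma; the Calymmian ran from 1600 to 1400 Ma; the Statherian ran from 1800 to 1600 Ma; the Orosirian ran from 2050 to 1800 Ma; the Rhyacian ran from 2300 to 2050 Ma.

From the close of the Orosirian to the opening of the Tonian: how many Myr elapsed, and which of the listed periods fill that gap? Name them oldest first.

The Orosirian closes at 1800 Ma and the Tonian opens at 1000 Ma, so the interval is 1800 − 1000 = 800 Myr.
A period fits inside if it starts at or after 1800 Ma and ends at or before 1000 Ma; oldest first that gives Statherian, Calymmian, Ectasian, Stenian.

800 million years; Statherian, Calymmian, Ectasian, Stenian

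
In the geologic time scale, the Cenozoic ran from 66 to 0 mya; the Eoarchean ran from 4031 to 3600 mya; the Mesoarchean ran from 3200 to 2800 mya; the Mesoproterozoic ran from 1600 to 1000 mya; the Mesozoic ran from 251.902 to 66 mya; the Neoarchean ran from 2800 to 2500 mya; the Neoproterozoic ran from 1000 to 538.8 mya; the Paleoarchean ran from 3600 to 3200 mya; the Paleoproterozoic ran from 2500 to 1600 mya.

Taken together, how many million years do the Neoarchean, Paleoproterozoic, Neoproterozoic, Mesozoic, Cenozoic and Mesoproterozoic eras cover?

2513.102 million years

Duration is start − end for each: (2800 − 2500) + (2500 − 1600) + (1000 − 538.8) + (251.902 − 66) + (66 − 0) + (1600 − 1000).
That is 300 + 900 + 461.2 + 185.902 + 66 + 600, which totals 2513.102 million years.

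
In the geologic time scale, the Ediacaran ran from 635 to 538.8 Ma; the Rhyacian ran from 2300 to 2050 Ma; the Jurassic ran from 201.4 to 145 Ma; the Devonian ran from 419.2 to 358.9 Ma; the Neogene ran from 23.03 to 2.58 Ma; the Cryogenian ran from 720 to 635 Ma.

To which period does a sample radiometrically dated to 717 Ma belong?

Cryogenian

717 Ma lies between 720 and 635 Ma, so it falls in the Cryogenian.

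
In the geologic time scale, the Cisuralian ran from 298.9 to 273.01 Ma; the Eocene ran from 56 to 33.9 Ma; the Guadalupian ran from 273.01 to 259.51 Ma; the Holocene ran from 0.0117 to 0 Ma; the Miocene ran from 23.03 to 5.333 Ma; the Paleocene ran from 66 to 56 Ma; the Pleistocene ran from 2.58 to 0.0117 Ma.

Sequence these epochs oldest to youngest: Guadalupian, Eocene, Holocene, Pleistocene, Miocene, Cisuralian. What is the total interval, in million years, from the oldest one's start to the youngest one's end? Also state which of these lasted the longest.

Cisuralian → Guadalupian → Eocene → Miocene → Pleistocene → Holocene; total span 298.9 Myr; longest is Cisuralian

From the excerpt: Guadalupian 273.01–259.51; Eocene 56–33.9; Holocene 0.0117–0; Pleistocene 2.58–0.0117; Miocene 23.03–5.333; Cisuralian 298.9–273.01 (Ma).
Larger Ma is earlier, so the oldest is Cisuralian and the youngest is Holocene; oldest to youngest: Cisuralian, Guadalupian, Eocene, Miocene, Pleistocene, Holocene.
Oldest start 298.9 minus youngest end 0 gives 298.9 Myr overall.
Individual lengths (start − end): Pleistocene 2.5683; Miocene 17.697; Guadalupian 13.5; Holocene 0.0117; Cisuralian 25.89; Eocene 22.1. The largest is Cisuralian at 25.89 Myr.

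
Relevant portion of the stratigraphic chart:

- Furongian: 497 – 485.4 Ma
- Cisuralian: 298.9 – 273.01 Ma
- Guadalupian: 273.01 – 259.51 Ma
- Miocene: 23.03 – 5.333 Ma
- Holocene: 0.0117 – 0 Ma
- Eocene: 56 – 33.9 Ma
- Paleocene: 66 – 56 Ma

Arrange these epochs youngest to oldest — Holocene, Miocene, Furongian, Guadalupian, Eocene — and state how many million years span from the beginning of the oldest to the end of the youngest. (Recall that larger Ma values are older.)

Start ages (Ma): Furongian 497, Guadalupian 273.01, Eocene 56, Miocene 23.03, Holocene 0.0117.
Ordered youngest to oldest: Holocene, Miocene, Eocene, Guadalupian, Furongian.
Span = 497 − 0 = 497 Myr.

Holocene → Miocene → Eocene → Guadalupian → Furongian; total span 497 Myr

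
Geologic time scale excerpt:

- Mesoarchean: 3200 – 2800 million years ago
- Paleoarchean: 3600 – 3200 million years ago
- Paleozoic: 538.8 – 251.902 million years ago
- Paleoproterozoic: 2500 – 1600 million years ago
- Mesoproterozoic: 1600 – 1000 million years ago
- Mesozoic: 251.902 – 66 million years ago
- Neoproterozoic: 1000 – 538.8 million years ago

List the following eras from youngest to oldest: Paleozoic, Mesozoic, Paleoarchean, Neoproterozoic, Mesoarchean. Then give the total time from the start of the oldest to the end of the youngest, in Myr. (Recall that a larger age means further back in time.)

Mesozoic, Paleozoic, Neoproterozoic, Mesoarchean, Paleoarchean; total span 3534 Myr

Start ages (Ma): Paleoarchean 3600, Mesoarchean 3200, Neoproterozoic 1000, Paleozoic 538.8, Mesozoic 251.902.
Ordered youngest to oldest: Mesozoic, Paleozoic, Neoproterozoic, Mesoarchean, Paleoarchean.
Span = 3600 − 66 = 3534 Myr.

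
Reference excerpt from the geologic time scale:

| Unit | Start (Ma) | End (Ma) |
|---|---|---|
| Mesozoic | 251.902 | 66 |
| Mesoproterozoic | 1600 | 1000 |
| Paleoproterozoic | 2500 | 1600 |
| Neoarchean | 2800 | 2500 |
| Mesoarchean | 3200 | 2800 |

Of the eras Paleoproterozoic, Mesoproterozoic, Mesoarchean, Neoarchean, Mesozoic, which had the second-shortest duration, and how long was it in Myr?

Start − end for each: Paleoproterozoic 2500 − 1600 = 900; Mesoproterozoic 1600 − 1000 = 600; Mesoarchean 3200 − 2800 = 400; Neoarchean 2800 − 2500 = 300; Mesozoic 251.902 − 66 = 185.902.
Ranking these from shortest: Mesozoic < Neoarchean < Mesoarchean < Mesoproterozoic < Paleoproterozoic.
Position 2 in that ranking is Neoarchean, which lasted 300 Myr.

Neoarchean, 300 million years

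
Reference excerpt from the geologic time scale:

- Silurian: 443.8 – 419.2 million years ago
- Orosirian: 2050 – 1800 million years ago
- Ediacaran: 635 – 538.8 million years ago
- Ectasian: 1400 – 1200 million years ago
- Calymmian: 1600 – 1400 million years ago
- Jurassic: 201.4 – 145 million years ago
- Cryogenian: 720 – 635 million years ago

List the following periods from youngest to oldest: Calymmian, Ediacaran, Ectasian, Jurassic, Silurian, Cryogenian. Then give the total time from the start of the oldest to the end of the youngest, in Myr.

Jurassic → Silurian → Ediacaran → Cryogenian → Ectasian → Calymmian; total span 1455 Myr

From the excerpt: Calymmian 1600–1400; Ediacaran 635–538.8; Ectasian 1400–1200; Jurassic 201.4–145; Silurian 443.8–419.2; Cryogenian 720–635 (Ma).
Larger Ma is earlier, so the oldest is Calymmian and the youngest is Jurassic; youngest to oldest: Jurassic, Silurian, Ediacaran, Cryogenian, Ectasian, Calymmian.
Oldest start 1600 minus youngest end 145 gives 1455 Myr overall.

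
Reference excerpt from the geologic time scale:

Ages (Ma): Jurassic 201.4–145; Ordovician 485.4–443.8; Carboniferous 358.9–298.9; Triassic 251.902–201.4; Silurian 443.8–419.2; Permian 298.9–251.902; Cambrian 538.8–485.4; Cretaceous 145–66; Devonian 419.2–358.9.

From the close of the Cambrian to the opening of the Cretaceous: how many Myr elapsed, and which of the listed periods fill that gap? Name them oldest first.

340.4 million years; Ordovician, Silurian, Devonian, Carboniferous, Permian, Triassic, Jurassic

The Cambrian closes at 485.4 Ma and the Cretaceous opens at 145 Ma, so the interval is 485.4 − 145 = 340.4 Myr.
A period fits inside if it starts at or after 485.4 Ma and ends at or before 145 Ma; oldest first that gives Ordovician, Silurian, Devonian, Carboniferous, Permian, Triassic, Jurassic.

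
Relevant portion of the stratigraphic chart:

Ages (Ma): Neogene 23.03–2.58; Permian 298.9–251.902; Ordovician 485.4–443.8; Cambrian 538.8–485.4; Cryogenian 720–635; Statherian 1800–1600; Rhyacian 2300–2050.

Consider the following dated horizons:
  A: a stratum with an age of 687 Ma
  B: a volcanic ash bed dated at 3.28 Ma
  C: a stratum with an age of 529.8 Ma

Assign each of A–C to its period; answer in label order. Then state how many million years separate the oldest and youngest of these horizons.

A — Cryogenian; B — Neogene; C — Cambrian; span 683.72 million years

A: 687 Ma lies in 720–635 Ma, so Cryogenian.
B: 3.28 Ma lies in 23.03–2.58 Ma, so Neogene.
C: 529.8 Ma lies in 538.8–485.4 Ma, so Cambrian.
Oldest = 687 Ma, youngest = 3.28 Ma → span 683.72 Myr.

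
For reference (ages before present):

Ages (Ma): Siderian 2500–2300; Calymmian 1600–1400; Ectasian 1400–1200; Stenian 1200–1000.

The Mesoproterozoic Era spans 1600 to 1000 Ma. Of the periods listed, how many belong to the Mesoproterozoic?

3

Periods inside 1600–1000 Ma: Calymmian, Ectasian, Stenian — 3 in total.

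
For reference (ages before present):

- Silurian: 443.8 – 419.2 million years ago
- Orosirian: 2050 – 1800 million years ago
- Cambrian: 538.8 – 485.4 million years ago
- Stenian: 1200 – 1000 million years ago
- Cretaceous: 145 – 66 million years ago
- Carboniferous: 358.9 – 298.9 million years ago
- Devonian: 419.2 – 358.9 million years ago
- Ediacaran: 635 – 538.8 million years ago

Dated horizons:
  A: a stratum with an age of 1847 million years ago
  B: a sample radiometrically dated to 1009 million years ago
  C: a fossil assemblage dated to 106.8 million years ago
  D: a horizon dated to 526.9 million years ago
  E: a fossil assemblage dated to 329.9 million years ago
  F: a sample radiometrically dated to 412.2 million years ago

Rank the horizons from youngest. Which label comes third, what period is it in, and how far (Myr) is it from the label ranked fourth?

F, in the Devonian; 114.7 million years to D

Sorted youngest-first by Ma: C (106.8), E (329.9), F (412.2), D (526.9), B (1009), A (1847).
The third youngest is F at 412.2 Ma, which lies in 419.2–358.9 Ma: the Devonian.
The fourth youngest is D at 526.9 Ma; separation = |412.2 − 526.9| = 114.7 Myr.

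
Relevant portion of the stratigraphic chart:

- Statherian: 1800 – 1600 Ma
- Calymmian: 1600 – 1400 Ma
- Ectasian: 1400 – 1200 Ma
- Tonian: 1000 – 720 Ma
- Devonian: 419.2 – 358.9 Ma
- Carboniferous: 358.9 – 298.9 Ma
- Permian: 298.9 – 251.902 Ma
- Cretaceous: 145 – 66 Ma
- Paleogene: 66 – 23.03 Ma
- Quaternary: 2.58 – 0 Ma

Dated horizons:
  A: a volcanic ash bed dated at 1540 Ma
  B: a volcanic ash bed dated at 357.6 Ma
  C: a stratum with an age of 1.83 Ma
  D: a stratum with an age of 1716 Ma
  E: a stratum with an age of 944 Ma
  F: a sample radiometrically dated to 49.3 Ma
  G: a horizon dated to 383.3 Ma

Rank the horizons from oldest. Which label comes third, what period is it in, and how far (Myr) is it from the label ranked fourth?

Sorted oldest-first by Ma: D (1716), A (1540), E (944), G (383.3), B (357.6), F (49.3), C (1.83).
The third oldest is E at 944 Ma, which lies in 1000–720 Ma: the Tonian.
The fourth oldest is G at 383.3 Ma; separation = |944 − 383.3| = 560.7 Myr.

E, in the Tonian; 560.7 million years to G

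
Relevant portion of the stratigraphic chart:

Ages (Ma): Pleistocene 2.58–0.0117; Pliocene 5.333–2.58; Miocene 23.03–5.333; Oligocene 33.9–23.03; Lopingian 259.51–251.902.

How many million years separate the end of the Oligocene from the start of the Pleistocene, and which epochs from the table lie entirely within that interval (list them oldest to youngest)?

End of Oligocene = 23.03 Ma; start of Pleistocene = 2.58 Ma.
Gap = 23.03 − 2.58 = 20.45 Myr.
Epochs wholly inside 23.03–2.58 Ma: Miocene (23.03–5.333), Pliocene (5.333–2.58).

20.45 million years; Miocene, Pliocene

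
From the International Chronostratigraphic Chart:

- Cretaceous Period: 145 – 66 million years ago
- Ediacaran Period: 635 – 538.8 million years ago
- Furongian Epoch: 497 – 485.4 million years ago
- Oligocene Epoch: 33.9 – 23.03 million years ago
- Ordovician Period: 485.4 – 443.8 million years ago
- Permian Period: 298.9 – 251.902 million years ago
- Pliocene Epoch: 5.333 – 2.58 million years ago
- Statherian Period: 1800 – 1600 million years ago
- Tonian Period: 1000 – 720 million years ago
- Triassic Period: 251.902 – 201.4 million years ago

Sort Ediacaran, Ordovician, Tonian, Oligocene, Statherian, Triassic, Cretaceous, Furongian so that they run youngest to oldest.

Read off each span (Ma): Ediacaran 635–538.8; Ordovician 485.4–443.8; Tonian 1000–720; Oligocene 33.9–23.03; Statherian 1800–1600; Triassic 251.902–201.4; Cretaceous 145–66; Furongian 497–485.4.
Larger Ma is older, so oldest→youngest is Statherian, Tonian, Ediacaran, Furongian, Ordovician, Triassic, Cretaceous, Oligocene; reverse it for youngest→oldest.

Oligocene, then Cretaceous, then Triassic, then Ordovician, then Furongian, then Ediacaran, then Tonian, then Statherian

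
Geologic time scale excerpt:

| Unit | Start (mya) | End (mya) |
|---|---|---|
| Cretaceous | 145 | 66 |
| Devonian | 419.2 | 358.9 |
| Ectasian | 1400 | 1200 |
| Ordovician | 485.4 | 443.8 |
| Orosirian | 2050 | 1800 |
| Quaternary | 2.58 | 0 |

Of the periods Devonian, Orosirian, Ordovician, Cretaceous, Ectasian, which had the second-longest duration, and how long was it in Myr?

Start − end for each: Devonian 419.2 − 358.9 = 60.3; Orosirian 2050 − 1800 = 250; Ordovician 485.4 − 443.8 = 41.6; Cretaceous 145 − 66 = 79; Ectasian 1400 − 1200 = 200.
Ranking these from longest: Orosirian > Ectasian > Cretaceous > Devonian > Ordovician.
Position 2 in that ranking is Ectasian, which lasted 200 Myr.

Ectasian, 200 million years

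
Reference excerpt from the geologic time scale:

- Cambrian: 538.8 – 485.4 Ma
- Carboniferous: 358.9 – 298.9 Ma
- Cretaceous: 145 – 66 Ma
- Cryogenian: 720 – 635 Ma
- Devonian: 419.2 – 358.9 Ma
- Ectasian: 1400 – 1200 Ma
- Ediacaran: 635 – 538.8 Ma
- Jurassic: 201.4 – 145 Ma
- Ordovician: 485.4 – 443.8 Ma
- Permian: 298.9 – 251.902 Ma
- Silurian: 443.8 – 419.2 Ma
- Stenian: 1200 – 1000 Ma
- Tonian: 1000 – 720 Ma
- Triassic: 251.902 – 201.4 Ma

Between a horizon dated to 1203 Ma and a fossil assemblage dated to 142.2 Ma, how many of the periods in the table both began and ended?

1203 Ma sits inside the Ectasian (1400–1200) and 142.2 Ma inside the Cretaceous (145–66); neither of those is wholly between the two dates.
The listed periods lying completely between them are Stenian, Tonian, Cryogenian, Ediacaran, Cambrian, Ordovician, Silurian, Devonian, Carboniferous, Permian, Triassic, Jurassic — 12 in all.

12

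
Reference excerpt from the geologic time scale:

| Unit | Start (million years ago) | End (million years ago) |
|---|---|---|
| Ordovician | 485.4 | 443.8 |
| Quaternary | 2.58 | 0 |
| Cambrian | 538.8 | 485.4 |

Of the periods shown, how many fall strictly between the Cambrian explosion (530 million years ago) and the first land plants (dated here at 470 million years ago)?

0

Checking each listed span, none has both start < 530 Ma and end > 470 Ma — every period straddles one of the two dates or lies outside them — so the count is 0.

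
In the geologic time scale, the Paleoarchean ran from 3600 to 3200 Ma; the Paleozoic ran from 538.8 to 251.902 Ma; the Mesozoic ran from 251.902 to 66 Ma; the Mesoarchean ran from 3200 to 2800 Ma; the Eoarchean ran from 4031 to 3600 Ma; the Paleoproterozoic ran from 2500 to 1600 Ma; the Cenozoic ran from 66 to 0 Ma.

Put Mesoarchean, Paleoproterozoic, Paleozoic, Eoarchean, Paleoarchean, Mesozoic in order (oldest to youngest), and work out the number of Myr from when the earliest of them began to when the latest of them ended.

Start ages (Ma): Eoarchean 4031, Paleoarchean 3600, Mesoarchean 3200, Paleoproterozoic 2500, Paleozoic 538.8, Mesozoic 251.902.
Ordered oldest to youngest: Eoarchean, Paleoarchean, Mesoarchean, Paleoproterozoic, Paleozoic, Mesozoic.
Span = 4031 − 66 = 3965 Myr.

Eoarchean, Paleoarchean, Mesoarchean, Paleoproterozoic, Paleozoic, Mesozoic; total span 3965 Myr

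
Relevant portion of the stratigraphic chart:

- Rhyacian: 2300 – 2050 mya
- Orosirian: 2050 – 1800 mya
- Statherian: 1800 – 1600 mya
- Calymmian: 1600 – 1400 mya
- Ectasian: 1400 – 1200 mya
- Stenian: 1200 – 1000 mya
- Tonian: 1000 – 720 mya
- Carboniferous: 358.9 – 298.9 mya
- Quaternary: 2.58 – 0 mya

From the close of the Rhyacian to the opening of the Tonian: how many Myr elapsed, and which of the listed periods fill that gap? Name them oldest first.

1050 million years; Orosirian, Statherian, Calymmian, Ectasian, Stenian

End of Rhyacian = 2050 Ma; start of Tonian = 1000 Ma.
Gap = 2050 − 1000 = 1050 Myr.
Periods wholly inside 2050–1000 Ma: Orosirian (2050–1800), Statherian (1800–1600), Calymmian (1600–1400), Ectasian (1400–1200), Stenian (1200–1000).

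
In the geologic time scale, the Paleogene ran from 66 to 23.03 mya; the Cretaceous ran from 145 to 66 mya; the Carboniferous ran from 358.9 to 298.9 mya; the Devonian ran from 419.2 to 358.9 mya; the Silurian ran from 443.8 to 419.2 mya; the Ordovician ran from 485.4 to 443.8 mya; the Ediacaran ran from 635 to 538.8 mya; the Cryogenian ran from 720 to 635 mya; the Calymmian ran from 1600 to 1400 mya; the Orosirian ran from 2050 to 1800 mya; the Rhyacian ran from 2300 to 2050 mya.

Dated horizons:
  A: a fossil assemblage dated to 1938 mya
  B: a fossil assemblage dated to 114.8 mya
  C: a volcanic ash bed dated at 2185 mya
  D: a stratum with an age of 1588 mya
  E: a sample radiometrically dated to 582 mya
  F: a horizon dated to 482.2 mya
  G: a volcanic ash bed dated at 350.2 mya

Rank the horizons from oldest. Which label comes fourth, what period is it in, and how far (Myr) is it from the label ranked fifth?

E, in the Ediacaran; 99.8 million years to F

Sorted oldest-first by Ma: C (2185), A (1938), D (1588), E (582), F (482.2), G (350.2), B (114.8).
The fourth oldest is E at 582 Ma, which lies in 635–538.8 Ma: the Ediacaran.
The fifth oldest is F at 482.2 Ma; separation = |582 − 482.2| = 99.8 Myr.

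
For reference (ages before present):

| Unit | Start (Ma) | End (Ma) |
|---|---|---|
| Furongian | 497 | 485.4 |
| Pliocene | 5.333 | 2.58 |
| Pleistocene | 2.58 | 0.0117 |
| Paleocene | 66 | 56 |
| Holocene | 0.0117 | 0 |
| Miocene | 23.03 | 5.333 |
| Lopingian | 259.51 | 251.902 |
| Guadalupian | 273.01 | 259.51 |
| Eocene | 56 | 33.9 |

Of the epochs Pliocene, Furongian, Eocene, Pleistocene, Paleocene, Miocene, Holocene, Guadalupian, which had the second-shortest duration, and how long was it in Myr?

Start − end for each: Pliocene 5.333 − 2.58 = 2.753; Furongian 497 − 485.4 = 11.6; Eocene 56 − 33.9 = 22.1; Pleistocene 2.58 − 0.0117 = 2.5683; Paleocene 66 − 56 = 10; Miocene 23.03 − 5.333 = 17.697; Holocene 0.0117 − 0 = 0.0117; Guadalupian 273.01 − 259.51 = 13.5.
Ranking these from shortest: Holocene < Pleistocene < Pliocene < Paleocene < Furongian < Guadalupian < Miocene < Eocene.
Position 2 in that ranking is Pleistocene, which lasted 2.5683 Myr.

Pleistocene, 2.5683 million years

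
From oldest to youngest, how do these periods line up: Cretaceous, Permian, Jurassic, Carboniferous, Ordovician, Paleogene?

Ordovician, Carboniferous, Permian, Jurassic, Cretaceous, Paleogene

Group by era (each group listed oldest first) — Paleozoic: Ordovician, Carboniferous, Permian; Mesozoic: Jurassic, Cretaceous; Cenozoic: Paleogene. The eras run Paleozoic → Mesozoic → Cenozoic. Concatenating the groups in that era order gives oldest to youngest directly.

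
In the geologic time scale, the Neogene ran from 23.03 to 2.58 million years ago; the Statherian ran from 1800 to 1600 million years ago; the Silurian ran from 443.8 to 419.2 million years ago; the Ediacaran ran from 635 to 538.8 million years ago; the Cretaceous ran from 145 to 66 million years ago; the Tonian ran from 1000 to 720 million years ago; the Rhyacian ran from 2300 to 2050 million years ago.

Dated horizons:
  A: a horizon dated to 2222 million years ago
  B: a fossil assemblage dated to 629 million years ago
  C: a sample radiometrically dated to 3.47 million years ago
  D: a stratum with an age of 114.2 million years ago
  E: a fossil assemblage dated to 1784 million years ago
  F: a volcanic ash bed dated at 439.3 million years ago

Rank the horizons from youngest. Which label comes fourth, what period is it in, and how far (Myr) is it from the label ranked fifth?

Smaller Ma means younger, so youngest first: C 3.47 < D 114.2 < F 439.3 < B 629 < E 1784 < A 2222.
Counting 4 along gives B (629 Ma); the excerpt puts that inside the Ediacaran, 635–538.8 Ma.
Next in line is E (1784 Ma), and 1784 − 629 = 1155 Myr.

B, in the Ediacaran; 1155 million years to E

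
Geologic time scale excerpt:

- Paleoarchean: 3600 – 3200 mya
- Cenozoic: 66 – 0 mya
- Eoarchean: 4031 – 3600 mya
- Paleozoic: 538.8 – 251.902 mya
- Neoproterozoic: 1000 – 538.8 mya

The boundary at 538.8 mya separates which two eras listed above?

The Neoproterozoic ends at 538.8 mya and the Paleozoic begins at 538.8 mya, so they share that boundary.

Neoproterozoic and Paleozoic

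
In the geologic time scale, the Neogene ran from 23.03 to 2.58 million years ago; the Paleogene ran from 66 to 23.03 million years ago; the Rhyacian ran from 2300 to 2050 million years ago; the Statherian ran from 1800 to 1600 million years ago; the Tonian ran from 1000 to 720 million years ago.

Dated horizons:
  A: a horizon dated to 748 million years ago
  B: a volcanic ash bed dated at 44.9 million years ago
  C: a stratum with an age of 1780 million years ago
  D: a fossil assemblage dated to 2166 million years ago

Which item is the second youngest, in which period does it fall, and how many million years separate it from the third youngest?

Smaller Ma means younger, so youngest first: B 44.9 < A 748 < C 1780 < D 2166.
Counting 2 along gives A (748 Ma); the excerpt puts that inside the Tonian, 1000–720 Ma.
Next in line is C (1780 Ma), and 1780 − 748 = 1032 Myr.

A, in the Tonian; 1032 million years to C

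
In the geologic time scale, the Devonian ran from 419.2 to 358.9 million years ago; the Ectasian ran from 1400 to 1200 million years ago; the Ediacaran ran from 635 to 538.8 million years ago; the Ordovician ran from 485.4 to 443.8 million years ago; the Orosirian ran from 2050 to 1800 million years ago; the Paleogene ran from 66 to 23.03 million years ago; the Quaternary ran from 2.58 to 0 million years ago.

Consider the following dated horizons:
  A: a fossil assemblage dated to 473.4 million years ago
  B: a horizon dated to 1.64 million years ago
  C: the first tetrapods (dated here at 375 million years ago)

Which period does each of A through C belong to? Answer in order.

Match each age against the start–end ranges in the excerpt: A = 473.4 Ma → Ordovician (485.4–443.8); B = 1.64 Ma → Quaternary (2.58–0); C = 375 Ma → Devonian (419.2–358.9).

A — Ordovician; B — Quaternary; C — Devonian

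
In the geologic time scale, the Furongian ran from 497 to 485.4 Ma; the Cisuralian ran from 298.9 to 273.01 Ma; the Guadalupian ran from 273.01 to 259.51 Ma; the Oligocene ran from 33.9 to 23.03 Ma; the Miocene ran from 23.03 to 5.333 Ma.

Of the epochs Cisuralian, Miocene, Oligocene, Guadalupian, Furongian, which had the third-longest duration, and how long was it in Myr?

Start − end for each: Cisuralian 298.9 − 273.01 = 25.89; Miocene 23.03 − 5.333 = 17.697; Oligocene 33.9 − 23.03 = 10.87; Guadalupian 273.01 − 259.51 = 13.5; Furongian 497 − 485.4 = 11.6.
Ranking these from longest: Cisuralian > Miocene > Guadalupian > Furongian > Oligocene.
Position 3 in that ranking is Guadalupian, which lasted 13.5 Myr.

Guadalupian, 13.5 million years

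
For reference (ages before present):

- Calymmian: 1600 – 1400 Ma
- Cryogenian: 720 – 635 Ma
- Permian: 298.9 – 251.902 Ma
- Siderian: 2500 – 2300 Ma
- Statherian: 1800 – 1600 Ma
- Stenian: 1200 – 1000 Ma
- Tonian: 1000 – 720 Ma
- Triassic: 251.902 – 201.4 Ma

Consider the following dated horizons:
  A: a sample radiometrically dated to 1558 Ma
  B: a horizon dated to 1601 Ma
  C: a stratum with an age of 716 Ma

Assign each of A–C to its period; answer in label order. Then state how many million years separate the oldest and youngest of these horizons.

A: 1558 Ma lies in 1600–1400 Ma, so Calymmian.
B: 1601 Ma lies in 1800–1600 Ma, so Statherian.
C: 716 Ma lies in 720–635 Ma, so Cryogenian.
Oldest = 1601 Ma, youngest = 716 Ma → span 885 Myr.

A — Calymmian; B — Statherian; C — Cryogenian; span 885 million years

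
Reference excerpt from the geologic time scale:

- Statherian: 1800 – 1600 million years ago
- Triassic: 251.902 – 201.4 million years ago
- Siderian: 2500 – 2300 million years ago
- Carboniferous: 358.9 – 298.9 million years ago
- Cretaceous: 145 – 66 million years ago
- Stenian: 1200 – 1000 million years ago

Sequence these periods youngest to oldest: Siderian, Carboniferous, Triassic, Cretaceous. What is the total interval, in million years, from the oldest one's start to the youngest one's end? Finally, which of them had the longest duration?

From the excerpt: Siderian 2500–2300; Carboniferous 358.9–298.9; Triassic 251.902–201.4; Cretaceous 145–66 (Ma).
Larger Ma is earlier, so the oldest is Siderian and the youngest is Cretaceous; youngest to oldest: Cretaceous, Triassic, Carboniferous, Siderian.
Oldest start 2500 minus youngest end 66 gives 2434 Myr overall.
Individual lengths (start − end): Siderian 200; Triassic 50.502; Cretaceous 79; Carboniferous 60. The largest is Siderian at 200 Myr.

Cretaceous, Triassic, Carboniferous, Siderian; total span 2434 Myr; longest is Siderian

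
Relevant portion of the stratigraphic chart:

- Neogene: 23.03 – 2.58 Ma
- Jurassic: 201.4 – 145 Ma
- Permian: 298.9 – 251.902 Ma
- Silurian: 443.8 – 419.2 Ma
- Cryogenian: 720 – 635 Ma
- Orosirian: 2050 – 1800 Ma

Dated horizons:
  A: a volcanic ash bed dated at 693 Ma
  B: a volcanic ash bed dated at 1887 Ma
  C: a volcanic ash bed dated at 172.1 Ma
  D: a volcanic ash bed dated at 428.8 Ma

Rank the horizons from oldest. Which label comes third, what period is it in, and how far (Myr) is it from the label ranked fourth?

Sorted oldest-first by Ma: B (1887), A (693), D (428.8), C (172.1).
The third oldest is D at 428.8 Ma, which lies in 443.8–419.2 Ma: the Silurian.
The fourth oldest is C at 172.1 Ma; separation = |428.8 − 172.1| = 256.7 Myr.

D, in the Silurian; 256.7 million years to C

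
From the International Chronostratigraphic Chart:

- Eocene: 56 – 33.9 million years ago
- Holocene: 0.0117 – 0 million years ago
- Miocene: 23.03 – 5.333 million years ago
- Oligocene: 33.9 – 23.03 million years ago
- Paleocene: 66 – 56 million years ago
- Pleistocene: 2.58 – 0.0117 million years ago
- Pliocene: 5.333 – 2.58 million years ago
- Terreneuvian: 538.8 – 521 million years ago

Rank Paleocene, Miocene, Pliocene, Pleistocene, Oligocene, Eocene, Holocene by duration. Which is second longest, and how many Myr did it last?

Miocene, 17.697 million years

Start − end for each: Paleocene 66 − 56 = 10; Miocene 23.03 − 5.333 = 17.697; Pliocene 5.333 − 2.58 = 2.753; Pleistocene 2.58 − 0.0117 = 2.5683; Oligocene 33.9 − 23.03 = 10.87; Eocene 56 − 33.9 = 22.1; Holocene 0.0117 − 0 = 0.0117.
Ranking these from longest: Eocene > Miocene > Oligocene > Paleocene > Pliocene > Pleistocene > Holocene.
Position 2 in that ranking is Miocene, which lasted 17.697 Myr.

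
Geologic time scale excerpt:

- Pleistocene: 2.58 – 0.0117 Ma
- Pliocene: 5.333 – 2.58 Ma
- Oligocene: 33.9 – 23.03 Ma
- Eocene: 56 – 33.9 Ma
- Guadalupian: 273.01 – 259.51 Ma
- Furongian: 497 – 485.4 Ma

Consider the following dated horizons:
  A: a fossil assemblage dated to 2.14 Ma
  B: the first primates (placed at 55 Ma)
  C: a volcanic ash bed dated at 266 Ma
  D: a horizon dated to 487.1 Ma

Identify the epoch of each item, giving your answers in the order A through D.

Match each age against the start–end ranges in the excerpt: A = 2.14 Ma → Pleistocene (2.58–0.0117); B = 55 Ma → Eocene (56–33.9); C = 266 Ma → Guadalupian (273.01–259.51); D = 487.1 Ma → Furongian (497–485.4).

A — Pleistocene; B — Eocene; C — Guadalupian; D — Furongian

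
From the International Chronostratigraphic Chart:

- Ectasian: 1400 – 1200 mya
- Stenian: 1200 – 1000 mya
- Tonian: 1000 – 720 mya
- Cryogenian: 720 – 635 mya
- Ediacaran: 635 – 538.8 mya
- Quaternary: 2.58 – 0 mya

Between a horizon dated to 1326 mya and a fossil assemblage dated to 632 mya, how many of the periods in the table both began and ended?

3

1326 Ma sits inside the Ectasian (1400–1200) and 632 Ma inside the Ediacaran (635–538.8); neither of those is wholly between the two dates.
The listed periods lying completely between them are Stenian, Tonian, Cryogenian — 3 in all.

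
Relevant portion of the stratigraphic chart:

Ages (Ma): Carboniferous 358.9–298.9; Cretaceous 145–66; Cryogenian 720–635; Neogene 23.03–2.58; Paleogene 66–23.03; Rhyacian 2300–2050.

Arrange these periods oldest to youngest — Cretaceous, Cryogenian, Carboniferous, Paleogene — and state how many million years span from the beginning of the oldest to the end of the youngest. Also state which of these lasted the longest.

Cryogenian → Carboniferous → Cretaceous → Paleogene; total span 696.97 Myr; longest is Cryogenian

Start ages (Ma): Cryogenian 720, Carboniferous 358.9, Cretaceous 145, Paleogene 66.
Ordered oldest to youngest: Cryogenian, Carboniferous, Cretaceous, Paleogene.
Span = 720 − 23.03 = 696.97 Myr.
Durations: Paleogene 42.97, Cretaceous 79, Carboniferous 60, Cryogenian 85 → longest is Cryogenian (85 Myr).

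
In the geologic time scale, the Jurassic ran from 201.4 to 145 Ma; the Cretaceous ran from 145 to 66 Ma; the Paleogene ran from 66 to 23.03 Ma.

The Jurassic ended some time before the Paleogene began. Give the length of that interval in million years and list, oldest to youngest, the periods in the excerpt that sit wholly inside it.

End of Jurassic = 145 Ma; start of Paleogene = 66 Ma.
Gap = 145 − 66 = 79 Myr.
Periods wholly inside 145–66 Ma: Cretaceous (145–66).

79 million years; Cretaceous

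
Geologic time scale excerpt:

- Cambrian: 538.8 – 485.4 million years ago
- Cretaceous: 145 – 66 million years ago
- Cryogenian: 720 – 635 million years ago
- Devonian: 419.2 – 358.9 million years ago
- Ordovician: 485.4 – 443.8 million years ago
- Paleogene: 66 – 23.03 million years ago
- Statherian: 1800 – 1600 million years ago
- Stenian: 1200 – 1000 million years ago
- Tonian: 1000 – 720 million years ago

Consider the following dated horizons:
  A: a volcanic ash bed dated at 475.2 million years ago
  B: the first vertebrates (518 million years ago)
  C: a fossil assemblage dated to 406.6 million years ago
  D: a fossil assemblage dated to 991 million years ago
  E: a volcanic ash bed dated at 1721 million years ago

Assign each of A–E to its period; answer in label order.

A — Ordovician; B — Cambrian; C — Devonian; D — Tonian; E — Statherian

Match each age against the start–end ranges in the excerpt: A = 475.2 Ma → Ordovician (485.4–443.8); B = 518 Ma → Cambrian (538.8–485.4); C = 406.6 Ma → Devonian (419.2–358.9); D = 991 Ma → Tonian (1000–720); E = 1721 Ma → Statherian (1800–1600).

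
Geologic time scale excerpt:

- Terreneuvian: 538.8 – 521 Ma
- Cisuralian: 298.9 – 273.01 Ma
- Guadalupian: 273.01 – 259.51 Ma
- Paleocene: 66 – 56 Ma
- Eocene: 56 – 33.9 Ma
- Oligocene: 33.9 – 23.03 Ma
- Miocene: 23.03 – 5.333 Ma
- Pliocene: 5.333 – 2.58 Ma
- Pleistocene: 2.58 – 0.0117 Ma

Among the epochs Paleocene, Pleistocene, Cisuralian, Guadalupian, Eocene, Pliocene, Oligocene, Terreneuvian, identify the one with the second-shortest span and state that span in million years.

Pliocene, 2.753 million years

Start − end for each: Paleocene 66 − 56 = 10; Pleistocene 2.58 − 0.0117 = 2.5683; Cisuralian 298.9 − 273.01 = 25.89; Guadalupian 273.01 − 259.51 = 13.5; Eocene 56 − 33.9 = 22.1; Pliocene 5.333 − 2.58 = 2.753; Oligocene 33.9 − 23.03 = 10.87; Terreneuvian 538.8 − 521 = 17.8.
Ranking these from shortest: Pleistocene < Pliocene < Paleocene < Oligocene < Guadalupian < Terreneuvian < Eocene < Cisuralian.
Position 2 in that ranking is Pliocene, which lasted 2.753 Myr.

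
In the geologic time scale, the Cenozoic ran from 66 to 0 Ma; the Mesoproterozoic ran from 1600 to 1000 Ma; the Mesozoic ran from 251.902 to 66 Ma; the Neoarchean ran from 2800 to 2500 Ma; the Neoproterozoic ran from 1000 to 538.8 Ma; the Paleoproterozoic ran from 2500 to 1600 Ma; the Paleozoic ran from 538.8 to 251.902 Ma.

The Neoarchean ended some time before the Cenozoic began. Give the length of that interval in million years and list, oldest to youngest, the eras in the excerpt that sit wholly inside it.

The Neoarchean closes at 2500 Ma and the Cenozoic opens at 66 Ma, so the interval is 2500 − 66 = 2434 Myr.
An era fits inside if it starts at or after 2500 Ma and ends at or before 66 Ma; oldest first that gives Paleoproterozoic, Mesoproterozoic, Neoproterozoic, Paleozoic, Mesozoic.

2434 million years; Paleoproterozoic, Mesoproterozoic, Neoproterozoic, Paleozoic, Mesozoic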